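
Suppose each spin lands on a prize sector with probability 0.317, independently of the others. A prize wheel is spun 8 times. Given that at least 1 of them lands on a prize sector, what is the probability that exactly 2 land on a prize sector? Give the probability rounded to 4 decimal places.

0.2998

X ~ Binomial(8, 0.317). Want P(X=2 | X≥1) = P(X=2) / P(X≥1).
P(X=2) = C(8,2)·0.317^2·0.683^6 = 0.285628
P(X≥1) = 1 − 0.047355 = 0.952645
Ratio = 0.285628 / 0.952645 = 0.299826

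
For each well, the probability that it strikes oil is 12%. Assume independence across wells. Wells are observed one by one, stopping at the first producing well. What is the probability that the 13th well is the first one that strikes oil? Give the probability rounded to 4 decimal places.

Geometric (trials to first success), p = 0.12.
P(Y = 13) = (1−p)^12 · p = 0.21567 · 0.12 = 0.025881

0.0259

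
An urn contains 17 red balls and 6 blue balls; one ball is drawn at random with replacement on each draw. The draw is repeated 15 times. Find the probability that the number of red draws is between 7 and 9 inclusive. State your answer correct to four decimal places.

0.1676

X ~ Binomial(15, 0.739130); P(7 ≤ X ≤ 9) = Σ C(15,k) p^k (1−p)^(15−k) over k:
  k=7: C(15,7)·0.739130^7·0.260870^8 = 0.016633
  k=8: C(15,8)·0.739130^8·0.260870^7 = 0.047128
  k=9: C(15,9)·0.739130^9·0.260870^6 = 0.103857
Total = 0.167618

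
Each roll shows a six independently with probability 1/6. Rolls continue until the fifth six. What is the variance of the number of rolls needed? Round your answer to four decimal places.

150.0000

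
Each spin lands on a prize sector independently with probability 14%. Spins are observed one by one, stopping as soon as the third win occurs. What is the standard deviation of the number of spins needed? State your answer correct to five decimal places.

11.47313

Y = total spins until the third success; negative binomial with r=3, p=0.14.
SD(Y) = √[r(1−p)/p²] = √(131.6326531) = 11.4731274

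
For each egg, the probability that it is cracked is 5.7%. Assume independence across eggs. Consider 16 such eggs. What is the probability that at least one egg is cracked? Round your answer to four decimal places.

P(at least one) = 1 − P(none) = 1 − (1 − 0.057)^16
= 1 − 0.391009 = 0.608991

0.6090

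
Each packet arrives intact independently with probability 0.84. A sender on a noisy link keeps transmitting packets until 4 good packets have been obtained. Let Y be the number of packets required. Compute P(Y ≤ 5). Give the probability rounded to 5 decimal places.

0.81651

Finishing within 5 packets ⇔ at least 4 successes in the first 5. With X ~ Binomial(5, 0.84), P(Y ≤ 5) = 1 − P(X ≤ 3).
  k=0: C(5,0)·0.84^0·0.16^5 = 0.0001049
  k=1: C(5,1)·0.84^1·0.16^4 = 0.0027525
  k=2: C(5,2)·0.84^2·0.16^3 = 0.0289014
  k=3: C(5,3)·0.84^3·0.16^2 = 0.1517322
1 − 0.1834910 = 0.8165090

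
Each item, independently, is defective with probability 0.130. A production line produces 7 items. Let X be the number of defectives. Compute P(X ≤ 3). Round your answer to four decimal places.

0.9928

X ~ Binomial(7, 0.13); P(X ≤ 3) = Σ C(7,k) p^k (1−p)^(7−k) over k:
  k=0: C(7,0)·0.13^0·0.87^7 = 0.377255
  k=1: C(7,1)·0.13^1·0.87^6 = 0.394600
  k=2: C(7,2)·0.13^2·0.87^5 = 0.176890
  k=3: C(7,3)·0.13^3·0.87^4 = 0.044053
Total = 0.992797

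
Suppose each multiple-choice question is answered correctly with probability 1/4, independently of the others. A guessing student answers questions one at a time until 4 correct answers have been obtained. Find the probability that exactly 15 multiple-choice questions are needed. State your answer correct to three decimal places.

0.060

Y = trial on which the fourth success occurs; negative binomial, r=4, p=0.25.
P(Y=15) = C(14,3) · p^4 · (1−p)^11
= 364 · 0.0039062 · 0.042235 = 0.06005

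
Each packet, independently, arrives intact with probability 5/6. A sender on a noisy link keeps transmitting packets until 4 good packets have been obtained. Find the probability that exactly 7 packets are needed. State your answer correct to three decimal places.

0.045

Y = trial on which the fourth success occurs; negative binomial, r=4, p=0.833333.
P(Y=7) = C(6,3) · p^4 · (1−p)^3
= 20 · 0.48225 · 0.0046296 = 0.04465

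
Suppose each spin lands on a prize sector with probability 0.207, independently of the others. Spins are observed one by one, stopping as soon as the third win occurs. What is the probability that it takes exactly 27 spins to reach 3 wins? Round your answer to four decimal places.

Y = trial on which the third success occurs; negative binomial, r=3, p=0.207.
P(Y=27) = C(26,2) · p^3 · (1−p)^24
= 325 · 0.0088697 · 0.0038243 = 0.011024

0.0110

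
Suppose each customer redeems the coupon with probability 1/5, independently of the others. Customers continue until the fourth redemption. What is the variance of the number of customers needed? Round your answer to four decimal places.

80.0000

Y = total customers until the fourth success; negative binomial with r=4, p=0.20.
Var(Y) = r(1−p)/p² = 4·0.80 / 0.20² = 80.000000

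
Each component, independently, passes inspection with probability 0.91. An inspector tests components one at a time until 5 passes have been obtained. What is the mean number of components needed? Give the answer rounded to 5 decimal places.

Y = total components until the fifth success; negative binomial with r=5, p=0.91.
E[Y] = r / p = 5 / 0.91 = 5.4945055

5.49451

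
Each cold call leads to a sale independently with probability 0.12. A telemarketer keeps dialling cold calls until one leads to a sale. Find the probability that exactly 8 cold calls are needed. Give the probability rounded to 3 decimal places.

0.049

Geometric (trials to first success), p = 0.12.
P(Y = 8) = (1−p)^7 · p = 0.40868 · 0.12 = 0.04904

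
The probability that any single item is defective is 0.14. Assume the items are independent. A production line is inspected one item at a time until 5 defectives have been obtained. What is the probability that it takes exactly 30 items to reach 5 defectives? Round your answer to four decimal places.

Y = trial on which the fifth success occurs; negative binomial, r=5, p=0.14.
P(Y=30) = C(29,4) · p^5 · (1−p)^25
= 23751 · 5.3782e-05 · 0.023039 = 0.029430

0.0294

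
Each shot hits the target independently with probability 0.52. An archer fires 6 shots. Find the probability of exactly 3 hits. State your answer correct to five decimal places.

0.31100

X ~ Binomial(n=6, p=0.52).
P(X=3) = C(6,3) · p^3 · (1−p)^3
= 20 · 0.14061 · 0.11059 = 0.3110024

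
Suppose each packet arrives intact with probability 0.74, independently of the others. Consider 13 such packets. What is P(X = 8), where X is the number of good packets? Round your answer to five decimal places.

0.13750

X ~ Binomial(n=13, p=0.74).
P(X=8) = C(13,8) · p^8 · (1−p)^5
= 1287 · 0.089919 · 0.0011881 = 0.1374988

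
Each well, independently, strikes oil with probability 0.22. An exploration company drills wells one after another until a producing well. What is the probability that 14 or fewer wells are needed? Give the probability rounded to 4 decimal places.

Y = number of wells to the first success; geometric, p = 0.22.
P(Y ≤ 14) = 1 − (1−p)^14 = 1 − 0.030855 = 0.969145

0.9691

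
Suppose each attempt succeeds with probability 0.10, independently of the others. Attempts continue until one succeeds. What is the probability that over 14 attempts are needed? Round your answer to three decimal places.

0.229

Y = number of attempts to the first success; geometric, p = 0.10.
P(Y > 14) = P(first 14 all fail) = (1−p)^14 = 0.22877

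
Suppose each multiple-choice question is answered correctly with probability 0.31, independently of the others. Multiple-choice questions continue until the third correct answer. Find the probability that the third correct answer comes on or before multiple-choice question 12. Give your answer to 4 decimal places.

0.7704

Finishing within 12 multiple-choice questions ⇔ at least 3 successes in the first 12. With X ~ Binomial(12, 0.31), P(Y ≤ 12) = 1 − P(X ≤ 2).
  k=0: C(12,0)·0.31^0·0.69^12 = 0.011646
  k=1: C(12,1)·0.31^1·0.69^11 = 0.062789
  k=2: C(12,2)·0.31^2·0.69^10 = 0.155152
1 − 0.229588 = 0.770412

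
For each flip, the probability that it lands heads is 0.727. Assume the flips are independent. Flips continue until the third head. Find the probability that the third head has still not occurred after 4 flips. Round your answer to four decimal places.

Needing more than 4 flips ⇔ fewer than 3 successes in the first 4. With X ~ Binomial(4, 0.727), P(Y > 4) = P(X ≤ 2).
  k=0: C(4,0)·0.727^0·0.273^4 = 0.005555
  k=1: C(4,1)·0.727^1·0.273^3 = 0.059167
  k=2: C(4,2)·0.727^2·0.273^2 = 0.236344
P(X ≤ 2) = 0.301066

0.3011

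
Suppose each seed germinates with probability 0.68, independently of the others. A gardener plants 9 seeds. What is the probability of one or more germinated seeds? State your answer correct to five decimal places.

P(at least one) = 1 − P(none) = 1 − (1 − 0.68)^9
= 1 − 0.0000352 = 0.9999648

0.99996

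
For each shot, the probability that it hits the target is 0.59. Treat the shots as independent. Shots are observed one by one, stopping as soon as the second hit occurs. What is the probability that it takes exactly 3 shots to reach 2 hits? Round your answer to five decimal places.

0.28544

Y = trial on which the second success occurs; negative binomial, r=2, p=0.59.
P(Y=3) = C(2,1) · p^2 · (1−p)^1
= 2 · 0.3481 · 0.41 = 0.2854420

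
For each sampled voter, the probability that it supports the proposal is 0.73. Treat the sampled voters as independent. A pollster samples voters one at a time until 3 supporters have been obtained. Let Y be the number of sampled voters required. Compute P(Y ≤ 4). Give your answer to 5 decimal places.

0.70412

Finishing within 4 sampled voters ⇔ at least 3 successes in the first 4. With X ~ Binomial(4, 0.73), P(Y ≤ 4) = 1 − P(X ≤ 2).
  k=0: C(4,0)·0.73^0·0.27^4 = 0.0053144
  k=1: C(4,1)·0.73^1·0.27^3 = 0.0574744
  k=2: C(4,2)·0.73^2·0.27^2 = 0.2330905
1 − 0.2958792 = 0.7041208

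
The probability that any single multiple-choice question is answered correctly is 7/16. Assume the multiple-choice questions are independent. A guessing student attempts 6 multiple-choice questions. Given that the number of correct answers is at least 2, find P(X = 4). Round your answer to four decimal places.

0.2119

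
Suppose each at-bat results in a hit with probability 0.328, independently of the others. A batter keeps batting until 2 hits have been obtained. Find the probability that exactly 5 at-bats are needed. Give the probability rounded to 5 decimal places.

Y = trial on which the second success occurs; negative binomial, r=2, p=0.328.
P(Y=5) = C(4,1) · p^2 · (1−p)^3
= 4 · 0.10758 · 0.30346 = 0.1305917

0.13059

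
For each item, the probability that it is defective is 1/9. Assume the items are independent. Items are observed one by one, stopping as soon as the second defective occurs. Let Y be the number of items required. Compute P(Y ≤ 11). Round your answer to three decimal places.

0.350

Finishing within 11 items ⇔ at least 2 successes in the first 11. With X ~ Binomial(11, 0.111111), P(Y ≤ 11) = 1 − P(X ≤ 1).
  k=0: C(11,0)·0.111111^0·0.888889^11 = 0.27373
  k=1: C(11,1)·0.111111^1·0.888889^10 = 0.37638
1 − 0.65011 = 0.34989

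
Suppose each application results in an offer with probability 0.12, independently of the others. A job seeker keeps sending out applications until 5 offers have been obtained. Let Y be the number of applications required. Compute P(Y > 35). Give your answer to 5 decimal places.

0.58751

Needing more than 35 applications ⇔ fewer than 5 successes in the first 35. With X ~ Binomial(35, 0.12), P(Y > 35) = P(X ≤ 4).
  k=0: C(35,0)·0.12^0·0.88^35 = 0.0113997
  k=1: C(35,1)·0.12^1·0.88^34 = 0.0544077
  k=2: C(35,2)·0.12^2·0.88^33 = 0.1261269
  k=3: C(35,3)·0.12^3·0.88^32 = 0.1891903
  k=4: C(35,4)·0.12^4·0.88^31 = 0.2063894
P(X ≤ 4) = 0.5875140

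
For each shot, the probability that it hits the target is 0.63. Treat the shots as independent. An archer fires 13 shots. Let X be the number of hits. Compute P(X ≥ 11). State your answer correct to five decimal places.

X ~ Binomial(13, 0.63); P(X ≥ 11) = Σ C(13,k) p^k (1−p)^(13−k) over k:
  k=11: C(13,11)·0.63^11·0.37^2 = 0.0662589
  k=12: C(13,12)·0.63^12·0.37^1 = 0.0188032
  k=13: C(13,13)·0.63^13·0.37^0 = 0.0024628
Total = 0.0875249

0.08752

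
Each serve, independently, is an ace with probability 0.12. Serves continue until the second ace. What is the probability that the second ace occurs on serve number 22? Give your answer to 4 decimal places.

Y = trial on which the second success occurs; negative binomial, r=2, p=0.12.
P(Y=22) = C(21,1) · p^2 · (1−p)^20
= 21 · 0.0144 · 0.077563 = 0.023455

0.0235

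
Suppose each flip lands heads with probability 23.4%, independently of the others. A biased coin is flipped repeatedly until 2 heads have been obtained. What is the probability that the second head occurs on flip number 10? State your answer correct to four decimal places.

0.0584

Y = trial on which the second success occurs; negative binomial, r=2, p=0.234.
P(Y=10) = C(9,1) · p^2 · (1−p)^8
= 9 · 0.054756 · 0.11853 = 0.058412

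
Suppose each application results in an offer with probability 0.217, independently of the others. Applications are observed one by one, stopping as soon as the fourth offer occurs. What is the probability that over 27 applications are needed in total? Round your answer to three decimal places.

Needing more than 27 applications ⇔ fewer than 4 successes in the first 27. With X ~ Binomial(27, 0.217), P(Y > 27) = P(X ≤ 3).
  k=0: C(27,0)·0.217^0·0.783^27 = 0.00135
  k=1: C(27,1)·0.217^1·0.783^26 = 0.01013
  k=2: C(27,2)·0.217^2·0.783^25 = 0.03650
  k=3: C(27,3)·0.217^3·0.783^24 = 0.08429
P(X ≤ 3) = 0.13227

0.132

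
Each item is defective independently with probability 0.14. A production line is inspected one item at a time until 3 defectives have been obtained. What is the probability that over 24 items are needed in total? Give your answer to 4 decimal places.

0.3274

Needing more than 24 items ⇔ fewer than 3 successes in the first 24. With X ~ Binomial(24, 0.14), P(Y > 24) = P(X ≤ 2).
  k=0: C(24,0)·0.14^0·0.86^24 = 0.026789
  k=1: C(24,1)·0.14^1·0.86^23 = 0.104666
  k=2: C(24,2)·0.14^2·0.86^22 = 0.195944
P(X ≤ 2) = 0.327399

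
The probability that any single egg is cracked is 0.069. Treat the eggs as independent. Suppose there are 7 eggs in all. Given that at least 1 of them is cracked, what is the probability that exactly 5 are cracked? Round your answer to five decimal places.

0.00007

X ~ Binomial(7, 0.069). Want P(X=5 | X≥1) = P(X=5) / P(X≥1).
P(X=5) = C(7,5)·0.069^5·0.931^2 = 0.0000285
P(X≥1) = 1 − 0.6062444 = 0.3937556
Ratio = 0.0000285 / 0.3937556 = 0.0000723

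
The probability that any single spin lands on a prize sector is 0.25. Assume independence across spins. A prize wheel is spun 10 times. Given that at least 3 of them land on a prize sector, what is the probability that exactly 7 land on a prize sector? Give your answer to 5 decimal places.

0.00651

X ~ Binomial(10, 0.25). Want P(X=7 | X≥3) = P(X=7) / P(X≥3).
P(X=7) = C(10,7)·0.25^7·0.75^3 = 0.0030899
P(X≥3) = 1 − 0.0563135 − 0.1877117 − 0.2815676 = 0.4744072
Ratio = 0.0030899 / 0.4744072 = 0.0065132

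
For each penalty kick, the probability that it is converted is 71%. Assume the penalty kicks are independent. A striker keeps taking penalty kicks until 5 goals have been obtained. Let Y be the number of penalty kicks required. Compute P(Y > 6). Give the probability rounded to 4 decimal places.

Needing more than 6 penalty kicks ⇔ fewer than 5 successes in the first 6. With X ~ Binomial(6, 0.71), P(Y > 6) = P(X ≤ 4).
  k=0: C(6,0)·0.71^0·0.29^6 = 0.000595
  k=1: C(6,1)·0.71^1·0.29^5 = 0.008738
  k=2: C(6,2)·0.71^2·0.29^4 = 0.053481
  k=3: C(6,3)·0.71^3·0.29^3 = 0.174582
  k=4: C(6,4)·0.71^4·0.29^2 = 0.320568
P(X ≤ 4) = 0.557964

0.5580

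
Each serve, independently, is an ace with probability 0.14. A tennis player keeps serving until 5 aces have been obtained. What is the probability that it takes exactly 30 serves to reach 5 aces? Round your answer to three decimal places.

0.029

Y = trial on which the fifth success occurs; negative binomial, r=5, p=0.14.
P(Y=30) = C(29,4) · p^5 · (1−p)^25
= 23751 · 5.3782e-05 · 0.023039 = 0.02943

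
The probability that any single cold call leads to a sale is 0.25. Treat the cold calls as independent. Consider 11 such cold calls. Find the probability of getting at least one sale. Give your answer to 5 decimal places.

0.95776

P(at least one) = 1 − P(none) = 1 − (1 − 0.25)^11
= 1 − 0.0422351 = 0.9577649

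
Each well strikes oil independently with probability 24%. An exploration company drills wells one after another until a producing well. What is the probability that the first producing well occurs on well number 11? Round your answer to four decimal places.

0.0154

Geometric (trials to first success), p = 0.24.
P(Y = 11) = (1−p)^10 · p = 0.064289 · 0.24 = 0.015429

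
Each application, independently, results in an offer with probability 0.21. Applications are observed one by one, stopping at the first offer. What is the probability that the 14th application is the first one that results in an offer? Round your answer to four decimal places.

Geometric (trials to first success), p = 0.21.
P(Y = 14) = (1−p)^13 · p = 0.046682 · 0.21 = 0.009803

0.0098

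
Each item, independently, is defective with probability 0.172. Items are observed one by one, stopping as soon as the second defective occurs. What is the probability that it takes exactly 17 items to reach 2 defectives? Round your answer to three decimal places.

Y = trial on which the second success occurs; negative binomial, r=2, p=0.172.
P(Y=17) = C(16,1) · p^2 · (1−p)^15
= 16 · 0.029584 · 0.058946 = 0.02790

0.028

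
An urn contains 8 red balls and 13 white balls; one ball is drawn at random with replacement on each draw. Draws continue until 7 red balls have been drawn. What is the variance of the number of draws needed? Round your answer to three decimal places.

29.859

Y = total draws until the seventh success; negative binomial with r=7, p=0.380952.
Var(Y) = r(1−p)/p² = 7·0.619048 / 0.380952² = 29.85938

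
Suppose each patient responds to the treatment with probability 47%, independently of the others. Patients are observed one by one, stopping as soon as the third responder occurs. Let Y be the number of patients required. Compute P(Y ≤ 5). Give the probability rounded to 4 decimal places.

0.4439

Finishing within 5 patients ⇔ at least 3 successes in the first 5. With X ~ Binomial(5, 0.47), P(Y ≤ 5) = 1 − P(X ≤ 2).
  k=0: C(5,0)·0.47^0·0.53^5 = 0.041820
  k=1: C(5,1)·0.47^1·0.53^4 = 0.185426
  k=2: C(5,2)·0.47^2·0.53^3 = 0.328869
1 − 0.556115 = 0.443885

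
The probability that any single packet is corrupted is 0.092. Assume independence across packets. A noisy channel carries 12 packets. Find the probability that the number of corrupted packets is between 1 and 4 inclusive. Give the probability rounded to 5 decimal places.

X ~ Binomial(12, 0.092); P(1 ≤ X ≤ 4) = Σ C(12,k) p^k (1−p)^(12−k) over k:
  k=1: C(12,1)·0.092^1·0.908^11 = 0.3818681
  k=2: C(12,2)·0.092^2·0.908^10 = 0.2128032
  k=3: C(12,3)·0.092^3·0.908^9 = 0.0718718
  k=4: C(12,4)·0.092^4·0.908^8 = 0.0163849
Total = 0.6829280

0.68293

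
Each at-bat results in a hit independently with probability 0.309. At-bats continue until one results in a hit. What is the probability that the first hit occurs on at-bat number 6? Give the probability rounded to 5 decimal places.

0.04868

Geometric (trials to first success), p = 0.309.
P(Y = 6) = (1−p)^5 · p = 0.15754 · 0.309 = 0.0486798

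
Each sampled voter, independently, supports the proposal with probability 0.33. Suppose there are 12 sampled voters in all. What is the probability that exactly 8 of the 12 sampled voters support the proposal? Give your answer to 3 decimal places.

0.014

X ~ Binomial(n=12, p=0.33).
P(X=8) = C(12,8) · p^8 · (1−p)^4
= 495 · 0.00014064 · 0.20151 = 0.01403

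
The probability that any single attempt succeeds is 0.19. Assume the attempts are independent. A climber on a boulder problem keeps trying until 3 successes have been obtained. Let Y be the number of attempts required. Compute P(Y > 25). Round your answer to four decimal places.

Needing more than 25 attempts ⇔ fewer than 3 successes in the first 25. With X ~ Binomial(25, 0.19), P(Y > 25) = P(X ≤ 2).
  k=0: C(25,0)·0.19^0·0.81^25 = 0.005154
  k=1: C(25,1)·0.19^1·0.81^24 = 0.030223
  k=2: C(25,2)·0.19^2·0.81^23 = 0.085071
P(X ≤ 2) = 0.120448

0.1204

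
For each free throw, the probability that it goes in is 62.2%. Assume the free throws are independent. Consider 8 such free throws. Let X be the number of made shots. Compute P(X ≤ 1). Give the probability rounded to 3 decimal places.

X ~ Binomial(8, 0.622); P(X ≤ 1) = Σ C(8,k) p^k (1−p)^(8−k) over k:
  k=0: C(8,0)·0.622^0·0.378^8 = 0.00042
  k=1: C(8,1)·0.622^1·0.378^7 = 0.00549
Total = 0.00590

0.006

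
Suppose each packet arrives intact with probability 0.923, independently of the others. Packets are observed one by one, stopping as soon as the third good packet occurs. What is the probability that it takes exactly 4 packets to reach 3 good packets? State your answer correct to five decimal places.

0.18164

Y = trial on which the third success occurs; negative binomial, r=3, p=0.923.
P(Y=4) = C(3,2) · p^3 · (1−p)^1
= 3 · 0.78633 · 0.077 = 0.1816423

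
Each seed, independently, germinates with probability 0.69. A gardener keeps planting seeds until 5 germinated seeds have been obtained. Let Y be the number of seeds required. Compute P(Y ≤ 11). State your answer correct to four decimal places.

Finishing within 11 seeds ⇔ at least 5 successes in the first 11. With X ~ Binomial(11, 0.69), P(Y ≤ 11) = 1 − P(X ≤ 4).
  k=0: C(11,0)·0.69^0·0.31^11 = 0.000003
  k=1: C(11,1)·0.69^1·0.31^10 = 0.000062
  k=2: C(11,2)·0.69^2·0.31^9 = 0.000692
  k=3: C(11,3)·0.69^3·0.31^8 = 0.004623
  k=4: C(11,4)·0.69^4·0.31^7 = 0.020580
1 − 0.025960 = 0.974040

0.9740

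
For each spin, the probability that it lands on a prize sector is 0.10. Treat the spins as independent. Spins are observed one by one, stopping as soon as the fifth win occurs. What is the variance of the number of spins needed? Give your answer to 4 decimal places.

Y = total spins until the fifth success; negative binomial with r=5, p=0.10.
Var(Y) = r(1−p)/p² = 5·0.90 / 0.10² = 450.000000

450.0000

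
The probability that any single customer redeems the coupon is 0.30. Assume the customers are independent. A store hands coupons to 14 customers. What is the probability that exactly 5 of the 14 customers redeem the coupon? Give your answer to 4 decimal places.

0.1963

X ~ Binomial(n=14, p=0.30).
P(X=5) = C(14,5) · p^5 · (1−p)^9
= 2002 · 0.00243 · 0.040354 = 0.196315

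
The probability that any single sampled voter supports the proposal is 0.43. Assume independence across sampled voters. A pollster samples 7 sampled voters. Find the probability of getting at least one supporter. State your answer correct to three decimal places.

0.980

P(at least one) = 1 − P(none) = 1 − (1 − 0.43)^7
= 1 − 0.01955 = 0.98045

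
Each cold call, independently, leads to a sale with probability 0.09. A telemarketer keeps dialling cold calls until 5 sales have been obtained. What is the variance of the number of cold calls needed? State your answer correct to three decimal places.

Y = total cold calls until the fifth success; negative binomial with r=5, p=0.09.
Var(Y) = r(1−p)/p² = 5·0.91 / 0.09² = 561.72840

561.728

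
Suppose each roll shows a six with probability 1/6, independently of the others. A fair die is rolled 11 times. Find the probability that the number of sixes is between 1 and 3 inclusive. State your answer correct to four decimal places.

0.7698

X ~ Binomial(11, 0.166667); P(1 ≤ X ≤ 3) = Σ C(11,k) p^k (1−p)^(11−k) over k:
  k=1: C(11,1)·0.166667^1·0.833333^10 = 0.296094
  k=2: C(11,2)·0.166667^2·0.833333^9 = 0.296094
  k=3: C(11,3)·0.166667^3·0.833333^8 = 0.177656
Total = 0.769843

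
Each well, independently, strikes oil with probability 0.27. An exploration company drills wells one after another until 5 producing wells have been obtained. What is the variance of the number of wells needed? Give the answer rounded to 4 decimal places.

50.0686

Y = total wells until the fifth success; negative binomial with r=5, p=0.27.
Var(Y) = r(1−p)/p² = 5·0.73 / 0.27² = 50.068587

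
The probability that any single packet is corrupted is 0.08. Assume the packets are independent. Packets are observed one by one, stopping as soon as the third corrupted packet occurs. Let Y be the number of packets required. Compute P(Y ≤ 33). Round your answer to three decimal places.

0.498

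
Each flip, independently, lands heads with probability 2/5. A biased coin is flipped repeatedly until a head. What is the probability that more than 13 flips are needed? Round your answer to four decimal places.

0.0013

Y = number of flips to the first success; geometric, p = 0.40.
P(Y > 13) = P(first 13 all fail) = (1−p)^13 = 0.001306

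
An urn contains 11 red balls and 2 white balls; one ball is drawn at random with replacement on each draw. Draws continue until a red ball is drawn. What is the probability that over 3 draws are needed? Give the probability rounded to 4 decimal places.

0.0036

Y = number of draws to the first success; geometric, p = 0.846154.
P(Y > 3) = P(first 3 all fail) = (1−p)^3 = 0.003641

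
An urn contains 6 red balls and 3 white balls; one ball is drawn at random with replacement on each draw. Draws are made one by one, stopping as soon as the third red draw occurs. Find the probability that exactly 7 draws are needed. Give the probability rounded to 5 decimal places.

Y = trial on which the third success occurs; negative binomial, r=3, p=0.666667.
P(Y=7) = C(6,2) · p^3 · (1−p)^4
= 15 · 0.2963 · 0.012346 = 0.0548697

0.05487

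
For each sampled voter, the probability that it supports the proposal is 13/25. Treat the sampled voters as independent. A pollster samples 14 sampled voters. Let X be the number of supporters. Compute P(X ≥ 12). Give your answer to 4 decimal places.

X ~ Binomial(14, 0.52); P(X ≥ 12) = Σ C(14,k) p^k (1−p)^(14−k) over k:
  k=12: C(14,12)·0.52^12·0.48^2 = 0.008195
  k=13: C(14,13)·0.52^13·0.48^1 = 0.001366
  k=14: C(14,14)·0.52^14·0.48^0 = 0.000106
Total = 0.009667

0.0097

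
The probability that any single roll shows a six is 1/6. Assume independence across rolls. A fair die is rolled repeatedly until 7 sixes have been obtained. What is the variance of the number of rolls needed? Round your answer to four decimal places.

210.0000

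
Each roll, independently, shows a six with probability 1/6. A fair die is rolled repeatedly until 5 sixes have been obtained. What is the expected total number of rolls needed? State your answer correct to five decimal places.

Y = total rolls until the fifth success; negative binomial with r=5, p=0.166667.
E[Y] = r / p = 5 / 0.166667 = 30.0000000

30.00000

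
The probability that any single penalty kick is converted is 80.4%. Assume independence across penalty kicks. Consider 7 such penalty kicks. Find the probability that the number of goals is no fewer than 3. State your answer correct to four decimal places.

X ~ Binomial(7, 0.804); P(X ≥ 3) = Σ C(7,k) p^k (1−p)^(7−k) over k:
  k=3: C(7,3)·0.804^3·0.196^4 = 0.026845
  k=4: C(7,4)·0.804^4·0.196^3 = 0.110119
  k=5: C(7,5)·0.804^5·0.196^2 = 0.271026
  k=6: C(7,6)·0.804^6·0.196^1 = 0.370587
  k=7: C(7,7)·0.804^7·0.196^0 = 0.217166
Total = 0.995743

0.9957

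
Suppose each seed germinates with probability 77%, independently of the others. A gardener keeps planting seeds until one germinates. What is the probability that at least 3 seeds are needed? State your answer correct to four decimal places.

Y = number of seeds to the first success; geometric, p = 0.77.
P(Y > 2) = P(first 2 all fail) = (1−p)^2 = 0.052900

0.0529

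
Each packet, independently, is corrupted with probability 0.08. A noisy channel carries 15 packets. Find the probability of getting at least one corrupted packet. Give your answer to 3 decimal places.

0.714

P(at least one) = 1 − P(none) = 1 − (1 − 0.08)^15
= 1 − 0.28630 = 0.71370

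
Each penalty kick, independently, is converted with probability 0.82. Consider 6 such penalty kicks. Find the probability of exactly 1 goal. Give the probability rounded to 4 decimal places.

X ~ Binomial(n=6, p=0.82).
P(X=1) = C(6,1) · p^1 · (1−p)^5
= 6 · 0.82 · 0.00018896 = 0.000930

0.0009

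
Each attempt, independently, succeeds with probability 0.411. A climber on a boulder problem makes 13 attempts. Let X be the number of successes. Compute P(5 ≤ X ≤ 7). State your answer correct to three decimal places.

X ~ Binomial(13, 0.411); P(5 ≤ X ≤ 7) = Σ C(13,k) p^k (1−p)^(13−k) over k:
  k=5: C(13,5)·0.411^5·0.589^8 = 0.21863
  k=6: C(13,6)·0.411^6·0.589^7 = 0.20341
  k=7: C(13,7)·0.411^7·0.589^6 = 0.14194
Total = 0.56398

0.564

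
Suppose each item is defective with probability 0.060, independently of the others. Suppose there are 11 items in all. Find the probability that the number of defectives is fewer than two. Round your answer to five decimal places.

0.86178

X ~ Binomial(11, 0.06); P(X ≤ 1) = Σ C(11,k) p^k (1−p)^(11−k) over k:
  k=0: C(11,0)·0.06^0·0.94^11 = 0.5062982
  k=1: C(11,1)·0.06^1·0.94^10 = 0.3554860
Total = 0.8617842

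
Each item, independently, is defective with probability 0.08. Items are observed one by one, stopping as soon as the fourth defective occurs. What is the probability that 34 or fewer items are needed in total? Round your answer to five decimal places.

Finishing within 34 items ⇔ at least 4 successes in the first 34. With X ~ Binomial(34, 0.08), P(Y ≤ 34) = 1 − P(X ≤ 3).
  k=0: C(34,0)·0.08^0·0.92^34 = 0.0587200
  k=1: C(34,1)·0.08^1·0.92^33 = 0.1736070
  k=2: C(34,2)·0.08^2·0.92^32 = 0.2490883
  k=3: C(34,3)·0.08^3·0.92^31 = 0.2310384
1 − 0.7124537 = 0.2875463

0.28755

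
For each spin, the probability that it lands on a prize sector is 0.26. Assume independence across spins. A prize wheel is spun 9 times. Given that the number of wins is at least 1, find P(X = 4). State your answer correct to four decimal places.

0.1369

X ~ Binomial(9, 0.26). Want P(X=4 | X≥1) = P(X=4) / P(X≥1).
P(X=4) = C(9,4)·0.26^4·0.74^5 = 0.127768
P(X≥1) = 1 − 0.066540 = 0.933460
Ratio = 0.127768 / 0.933460 = 0.136876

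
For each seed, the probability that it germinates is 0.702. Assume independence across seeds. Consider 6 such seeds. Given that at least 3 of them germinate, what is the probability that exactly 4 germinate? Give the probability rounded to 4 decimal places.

X ~ Binomial(6, 0.702). Want P(X=4 | X≥3) = P(X=4) / P(X≥3).
P(X=4) = C(6,4)·0.702^4·0.298^2 = 0.323498
P(X≥3) = 1 − 0.000700 − 0.009899 − 0.058295 = 0.931106
Ratio = 0.323498 / 0.931106 = 0.347435

0.3474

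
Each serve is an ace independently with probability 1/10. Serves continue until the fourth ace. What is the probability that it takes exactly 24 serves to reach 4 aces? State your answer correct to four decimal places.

0.0215

Y = trial on which the fourth success occurs; negative binomial, r=4, p=0.10.
P(Y=24) = C(23,3) · p^4 · (1−p)^20
= 1771 · 0.0001 · 0.12158 = 0.021531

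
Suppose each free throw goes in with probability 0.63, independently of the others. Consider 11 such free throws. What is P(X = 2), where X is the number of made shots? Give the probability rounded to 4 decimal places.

0.0028

X ~ Binomial(n=11, p=0.63).
P(X=2) = C(11,2) · p^2 · (1−p)^9
= 55 · 0.3969 · 0.00012996 = 0.002837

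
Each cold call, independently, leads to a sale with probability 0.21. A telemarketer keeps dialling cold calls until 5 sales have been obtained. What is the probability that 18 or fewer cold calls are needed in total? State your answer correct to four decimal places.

0.3220

Finishing within 18 cold calls ⇔ at least 5 successes in the first 18. With X ~ Binomial(18, 0.21), P(Y ≤ 18) = 1 − P(X ≤ 4).
  k=0: C(18,0)·0.21^0·0.79^18 = 0.014364
  k=1: C(18,1)·0.21^1·0.79^17 = 0.068731
  k=2: C(18,2)·0.21^2·0.79^16 = 0.155297
  k=3: C(18,3)·0.21^3·0.79^15 = 0.220168
  k=4: C(18,4)·0.21^4·0.79^14 = 0.219471
1 − 0.678032 = 0.321968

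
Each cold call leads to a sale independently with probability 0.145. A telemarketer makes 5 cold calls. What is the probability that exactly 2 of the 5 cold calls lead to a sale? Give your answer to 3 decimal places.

X ~ Binomial(n=5, p=0.145).
P(X=2) = C(5,2) · p^2 · (1−p)^3
= 10 · 0.021025 · 0.62503 = 0.13141

0.131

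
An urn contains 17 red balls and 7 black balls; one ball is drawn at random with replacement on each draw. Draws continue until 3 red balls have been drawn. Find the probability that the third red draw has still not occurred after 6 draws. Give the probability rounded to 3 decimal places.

Needing more than 6 draws ⇔ fewer than 3 successes in the first 6. With X ~ Binomial(6, 0.708333), P(Y > 6) = P(X ≤ 2).
  k=0: C(6,0)·0.708333^0·0.291667^6 = 0.00062
  k=1: C(6,1)·0.708333^1·0.291667^5 = 0.00897
  k=2: C(6,2)·0.708333^2·0.291667^4 = 0.05446
P(X ≤ 2) = 0.06405

0.064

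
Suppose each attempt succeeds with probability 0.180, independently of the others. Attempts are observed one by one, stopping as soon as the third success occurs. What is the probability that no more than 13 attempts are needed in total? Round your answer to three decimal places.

0.423

Finishing within 13 attempts ⇔ at least 3 successes in the first 13. With X ~ Binomial(13, 0.18), P(Y ≤ 13) = 1 − P(X ≤ 2).
  k=0: C(13,0)·0.18^0·0.82^13 = 0.07578
  k=1: C(13,1)·0.18^1·0.82^12 = 0.21626
  k=2: C(13,2)·0.18^2·0.82^11 = 0.28483
1 − 0.57688 = 0.42312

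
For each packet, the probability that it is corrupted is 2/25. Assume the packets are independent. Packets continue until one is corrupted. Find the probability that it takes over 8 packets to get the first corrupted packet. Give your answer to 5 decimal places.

0.51322

Y = number of packets to the first success; geometric, p = 0.08.
P(Y > 8) = P(first 8 all fail) = (1−p)^8 = 0.5132189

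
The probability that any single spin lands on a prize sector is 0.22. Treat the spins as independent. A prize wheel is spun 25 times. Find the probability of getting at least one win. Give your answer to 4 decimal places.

0.9980

P(at least one) = 1 − P(none) = 1 − (1 − 0.22)^25
= 1 − 0.002006 = 0.997994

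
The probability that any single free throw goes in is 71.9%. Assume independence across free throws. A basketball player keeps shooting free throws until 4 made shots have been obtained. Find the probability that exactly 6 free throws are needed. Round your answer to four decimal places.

Y = trial on which the fourth success occurs; negative binomial, r=4, p=0.719.
P(Y=6) = C(5,3) · p^4 · (1−p)^2
= 10 · 0.26725 · 0.078961 = 0.211022

0.2110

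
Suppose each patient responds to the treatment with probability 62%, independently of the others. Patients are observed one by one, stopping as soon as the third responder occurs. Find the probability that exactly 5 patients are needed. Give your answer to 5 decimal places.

Y = trial on which the third success occurs; negative binomial, r=3, p=0.62.
P(Y=5) = C(4,2) · p^3 · (1−p)^2
= 6 · 0.23833 · 0.1444 = 0.2064874

0.20649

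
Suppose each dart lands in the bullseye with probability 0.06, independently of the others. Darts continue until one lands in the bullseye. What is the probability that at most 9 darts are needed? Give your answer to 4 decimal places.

0.4270

Y = number of darts to the first success; geometric, p = 0.06.
P(Y ≤ 9) = 1 − (1−p)^9 = 1 − 0.572995 = 0.427005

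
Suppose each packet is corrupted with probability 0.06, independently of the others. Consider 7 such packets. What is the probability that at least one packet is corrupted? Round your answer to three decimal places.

0.352

P(at least one) = 1 − P(none) = 1 − (1 − 0.06)^7
= 1 − 0.64848 = 0.35152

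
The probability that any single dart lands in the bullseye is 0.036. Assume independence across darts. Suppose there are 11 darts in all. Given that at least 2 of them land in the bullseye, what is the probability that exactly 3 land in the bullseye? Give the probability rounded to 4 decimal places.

X ~ Binomial(11, 0.036). Want P(X=3 | X≥2) = P(X=3) / P(X≥2).
P(X=3) = C(11,3)·0.036^3·0.964^8 = 0.005741
P(X≥2) = 1 − 0.668109 − 0.274451 = 0.057439
Ratio = 0.005741 / 0.057439 = 0.099953

0.1000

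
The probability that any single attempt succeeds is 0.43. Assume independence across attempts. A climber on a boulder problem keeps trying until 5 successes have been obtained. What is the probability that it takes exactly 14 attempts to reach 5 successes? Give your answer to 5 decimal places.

0.06676

Y = trial on which the fifth success occurs; negative binomial, r=5, p=0.43.
P(Y=14) = C(13,4) · p^5 · (1−p)^9
= 715 · 0.014701 · 0.0063515 = 0.0667609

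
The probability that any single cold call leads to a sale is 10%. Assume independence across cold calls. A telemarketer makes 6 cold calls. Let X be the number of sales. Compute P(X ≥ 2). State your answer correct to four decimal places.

0.1143

X ~ Binomial(6, 0.10); P(X ≥ 2) = Σ C(6,k) p^k (1−p)^(6−k) over k:
  k=2: C(6,2)·0.10^2·0.90^4 = 0.098415
  k=3: C(6,3)·0.10^3·0.90^3 = 0.014580
  k=4: C(6,4)·0.10^4·0.90^2 = 0.001215
  k=5: C(6,5)·0.10^5·0.90^1 = 0.000054
  k=6: C(6,6)·0.10^6·0.90^0 = 0.000001
Total = 0.114265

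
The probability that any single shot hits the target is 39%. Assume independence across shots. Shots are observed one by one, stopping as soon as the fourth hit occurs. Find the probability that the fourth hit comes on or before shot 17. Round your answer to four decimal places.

Finishing within 17 shots ⇔ at least 4 successes in the first 17. With X ~ Binomial(17, 0.39), P(Y ≤ 17) = 1 − P(X ≤ 3).
  k=0: C(17,0)·0.39^0·0.61^17 = 0.000224
  k=1: C(17,1)·0.39^1·0.61^16 = 0.002437
  k=2: C(17,2)·0.39^2·0.61^15 = 0.012463
  k=3: C(17,3)·0.39^3·0.61^14 = 0.039840
1 − 0.054964 = 0.945036

0.9450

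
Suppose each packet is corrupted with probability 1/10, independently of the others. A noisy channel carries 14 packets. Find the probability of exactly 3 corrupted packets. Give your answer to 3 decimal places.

0.114

X ~ Binomial(n=14, p=0.10).
P(X=3) = C(14,3) · p^3 · (1−p)^11
= 364 · 0.001 · 0.31381 = 0.11423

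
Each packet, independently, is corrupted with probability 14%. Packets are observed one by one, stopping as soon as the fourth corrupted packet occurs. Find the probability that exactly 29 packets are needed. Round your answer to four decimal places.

0.0290

Y = trial on which the fourth success occurs; negative binomial, r=4, p=0.14.
P(Y=29) = C(28,3) · p^4 · (1−p)^25
= 3276 · 0.00038416 · 0.023039 = 0.028995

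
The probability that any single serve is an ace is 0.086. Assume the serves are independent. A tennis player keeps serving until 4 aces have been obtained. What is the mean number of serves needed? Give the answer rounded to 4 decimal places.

46.5116

Y = total serves until the fourth success; negative binomial with r=4, p=0.086.
E[Y] = r / p = 4 / 0.086 = 46.511628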